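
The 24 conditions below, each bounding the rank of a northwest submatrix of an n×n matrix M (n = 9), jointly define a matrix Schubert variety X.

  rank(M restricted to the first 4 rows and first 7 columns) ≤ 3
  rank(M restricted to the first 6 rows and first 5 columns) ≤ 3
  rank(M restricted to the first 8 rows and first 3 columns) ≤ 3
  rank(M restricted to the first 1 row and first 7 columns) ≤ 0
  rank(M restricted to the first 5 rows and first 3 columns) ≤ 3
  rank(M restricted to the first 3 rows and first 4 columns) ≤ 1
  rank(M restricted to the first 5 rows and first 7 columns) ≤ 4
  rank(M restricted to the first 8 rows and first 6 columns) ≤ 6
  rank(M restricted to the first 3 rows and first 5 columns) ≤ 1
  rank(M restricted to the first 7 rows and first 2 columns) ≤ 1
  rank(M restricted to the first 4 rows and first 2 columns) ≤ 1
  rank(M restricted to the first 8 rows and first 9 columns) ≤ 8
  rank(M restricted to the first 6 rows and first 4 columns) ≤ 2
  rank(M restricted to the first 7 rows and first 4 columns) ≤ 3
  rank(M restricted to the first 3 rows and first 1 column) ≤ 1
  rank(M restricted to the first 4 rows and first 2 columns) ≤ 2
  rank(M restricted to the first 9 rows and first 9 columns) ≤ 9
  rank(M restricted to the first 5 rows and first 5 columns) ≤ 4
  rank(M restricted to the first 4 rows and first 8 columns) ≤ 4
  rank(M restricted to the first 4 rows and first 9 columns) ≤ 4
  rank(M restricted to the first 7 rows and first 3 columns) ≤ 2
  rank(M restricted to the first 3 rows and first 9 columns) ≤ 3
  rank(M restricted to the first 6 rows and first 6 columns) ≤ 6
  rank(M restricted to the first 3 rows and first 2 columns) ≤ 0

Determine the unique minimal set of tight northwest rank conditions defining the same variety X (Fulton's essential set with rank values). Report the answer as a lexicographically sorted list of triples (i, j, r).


The tightest implied rank at each (i,j), from the 24 conditions:

  R[1]: 0, 0, 0, 0, 0, 0, 0, 1, 1
  R[2]: 0, 0, 1, 1, 1, 1, 1, 2, 2
  R[3]: 0, 0, 1, 1, 1, 2, 2, 3, 3
  R[4]: 1, 1, 2, 2, 2, 3, 3, 4, 4
  R[5]: 1, 1, 2, 2, 3, 4, 4, 5, 5
  R[6]: 1, 1, 2, 2, 3, 4, 5, 6, 6
  R[7]: 1, 1, 2, 3, 4, 5, 6, 7, 7
  R[8]: 1, 2, 3, 4, 5, 6, 7, 8, 8
  R[9]: 1, 2, 3, 4, 5, 6, 7, 8, 9

the unique w with this rank table is (8, 3, 6, 1, 5, 7, 4, 2, 9).

D(w) has 18 cells with 5 SE-corners; essential set:

[(1, 7, 0), (3, 2, 0), (3, 5, 1), (6, 4, 2), (7, 2, 1)]


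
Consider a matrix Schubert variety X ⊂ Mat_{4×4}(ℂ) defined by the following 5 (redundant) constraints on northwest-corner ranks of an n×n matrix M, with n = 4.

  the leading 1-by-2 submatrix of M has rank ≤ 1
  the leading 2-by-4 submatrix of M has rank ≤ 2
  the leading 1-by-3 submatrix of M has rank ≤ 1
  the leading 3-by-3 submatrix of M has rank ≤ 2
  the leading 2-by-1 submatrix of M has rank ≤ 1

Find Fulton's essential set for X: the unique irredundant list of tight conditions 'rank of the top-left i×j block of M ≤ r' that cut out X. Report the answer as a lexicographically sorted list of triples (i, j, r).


The tightest implied rank at each (i,j), from the 5 conditions:

  row 1: 1 1 1 1
  row 2: 1 2 2 2
  row 3: 1 2 2 3
  row 4: 1 2 3 4

reading off 1-entries of Δ²R: w = (1, 2, 4, 3).

|D(w)|=1, |Ess(w)|=1:

[(3, 3, 2)]


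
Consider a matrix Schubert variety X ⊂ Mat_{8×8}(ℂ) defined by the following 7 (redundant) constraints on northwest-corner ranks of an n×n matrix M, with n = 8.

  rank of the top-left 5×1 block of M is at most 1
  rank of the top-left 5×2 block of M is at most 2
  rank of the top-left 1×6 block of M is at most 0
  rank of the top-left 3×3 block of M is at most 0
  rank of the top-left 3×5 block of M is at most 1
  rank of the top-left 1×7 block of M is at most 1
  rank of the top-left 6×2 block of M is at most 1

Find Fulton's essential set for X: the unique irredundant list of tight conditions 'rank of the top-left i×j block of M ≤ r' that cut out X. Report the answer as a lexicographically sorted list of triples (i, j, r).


Propagating the 7 rank bounds to every northwest block:

  row 1: 0  0  0  0  0  0  1  1
  row 2: 0  0  0  1  1  1  2  2
  row 3: 0  0  0  1  1  2  3  3
  row 4: 1  1  1  2  2  3  4  4
  row 5: 1  1  2  3  3  4  5  5
  row 6: 1  1  2  3  4  5  6  6
  row 7: 1  2  3  4  5  6  7  7
  row 8: 1  2  3  4  5  6  7  8

giving w = (7, 4, 6, 1, 3, 5, 2, 8) via Δ²R.

ℓ(w)=15; the 4 essential cells (i,j,r):

[(1, 6, 0), (3, 3, 0), (3, 5, 1), (6, 2, 1)]


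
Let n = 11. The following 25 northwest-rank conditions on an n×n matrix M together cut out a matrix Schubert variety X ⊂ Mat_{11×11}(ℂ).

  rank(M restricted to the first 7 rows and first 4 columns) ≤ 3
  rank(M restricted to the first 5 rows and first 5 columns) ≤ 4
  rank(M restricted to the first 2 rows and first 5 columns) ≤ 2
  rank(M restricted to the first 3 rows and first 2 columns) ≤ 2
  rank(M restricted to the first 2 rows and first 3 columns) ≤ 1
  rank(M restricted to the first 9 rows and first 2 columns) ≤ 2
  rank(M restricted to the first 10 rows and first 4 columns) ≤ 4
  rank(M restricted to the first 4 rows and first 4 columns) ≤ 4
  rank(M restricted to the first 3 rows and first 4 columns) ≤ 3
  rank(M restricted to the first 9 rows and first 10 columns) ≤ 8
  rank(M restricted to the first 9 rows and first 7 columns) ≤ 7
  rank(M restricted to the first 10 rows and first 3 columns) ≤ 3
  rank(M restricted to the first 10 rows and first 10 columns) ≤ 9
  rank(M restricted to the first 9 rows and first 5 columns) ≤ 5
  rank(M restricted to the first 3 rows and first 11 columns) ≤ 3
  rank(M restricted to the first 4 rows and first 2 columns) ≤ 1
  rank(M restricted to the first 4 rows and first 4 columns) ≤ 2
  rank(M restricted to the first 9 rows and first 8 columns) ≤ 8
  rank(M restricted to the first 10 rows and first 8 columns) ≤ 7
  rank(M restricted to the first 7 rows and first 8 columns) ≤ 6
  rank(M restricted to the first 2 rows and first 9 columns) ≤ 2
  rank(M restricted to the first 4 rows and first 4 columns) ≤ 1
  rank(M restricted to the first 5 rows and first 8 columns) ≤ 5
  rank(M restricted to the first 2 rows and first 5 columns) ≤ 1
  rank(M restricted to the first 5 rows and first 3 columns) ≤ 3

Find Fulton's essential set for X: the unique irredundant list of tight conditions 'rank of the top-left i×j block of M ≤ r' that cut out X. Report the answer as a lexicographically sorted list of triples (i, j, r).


Recovering R(i,j) via the rank-extension bound from the 25 conditions:

  row 1: 1, 1, 1, 1, 1, 1, 1, 1, 1, 1, 1
  row 2: 1, 1, 1, 1, 1, 2, 2, 2, 2, 2, 2
  row 3: 1, 1, 1, 1, 2, 3, 3, 3, 3, 3, 3
  row 4: 1, 1, 1, 1, 2, 3, 4, 4, 4, 4, 4
  row 5: 1, 2, 2, 2, 3, 4, 5, 5, 5, 5, 5
  row 6: 1, 2, 3, 3, 4, 5, 6, 6, 6, 6, 6
  row 7: 1, 2, 3, 3, 4, 5, 6, 6, 7, 7, 7
  row 8: 1, 2, 3, 4, 5, 6, 7, 7, 8, 8, 8
  row 9: 1, 2, 3, 4, 5, 6, 7, 7, 8, 8, 9
  row 10: 1, 2, 3, 4, 5, 6, 7, 7, 8, 9, 10
  row 11: 1, 2, 3, 4, 5, 6, 7, 8, 9, 10, 11

so w = (1, 6, 5, 7, 2, 3, 9, 4, 11, 10, 8).

ℓ(w)=15; the 6 essential cells (i,j,r):

[(2, 5, 1), (4, 4, 1), (7, 4, 3), (7, 8, 6), (9, 10, 8), (10, 8, 7)]


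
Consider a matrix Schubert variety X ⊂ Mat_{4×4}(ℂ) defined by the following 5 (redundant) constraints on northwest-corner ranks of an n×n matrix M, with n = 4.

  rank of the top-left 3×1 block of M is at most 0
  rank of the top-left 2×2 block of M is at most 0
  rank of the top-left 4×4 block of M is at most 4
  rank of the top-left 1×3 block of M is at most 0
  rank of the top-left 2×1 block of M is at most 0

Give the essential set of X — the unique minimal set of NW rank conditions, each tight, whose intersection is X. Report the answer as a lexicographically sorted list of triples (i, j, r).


Reconstructing r_w from the 5 given conditions:

  i=1: 0, 0, 0, 1
  i=2: 0, 0, 1, 2
  i=3: 0, 1, 2, 3
  i=4: 1, 2, 3, 4

hence w(1..4) = (4, 3, 2, 1).

3 SE-corners of the 6-cell Rothe diagram give Ess(w):

[(1, 3, 0), (2, 2, 0), (3, 1, 0)]


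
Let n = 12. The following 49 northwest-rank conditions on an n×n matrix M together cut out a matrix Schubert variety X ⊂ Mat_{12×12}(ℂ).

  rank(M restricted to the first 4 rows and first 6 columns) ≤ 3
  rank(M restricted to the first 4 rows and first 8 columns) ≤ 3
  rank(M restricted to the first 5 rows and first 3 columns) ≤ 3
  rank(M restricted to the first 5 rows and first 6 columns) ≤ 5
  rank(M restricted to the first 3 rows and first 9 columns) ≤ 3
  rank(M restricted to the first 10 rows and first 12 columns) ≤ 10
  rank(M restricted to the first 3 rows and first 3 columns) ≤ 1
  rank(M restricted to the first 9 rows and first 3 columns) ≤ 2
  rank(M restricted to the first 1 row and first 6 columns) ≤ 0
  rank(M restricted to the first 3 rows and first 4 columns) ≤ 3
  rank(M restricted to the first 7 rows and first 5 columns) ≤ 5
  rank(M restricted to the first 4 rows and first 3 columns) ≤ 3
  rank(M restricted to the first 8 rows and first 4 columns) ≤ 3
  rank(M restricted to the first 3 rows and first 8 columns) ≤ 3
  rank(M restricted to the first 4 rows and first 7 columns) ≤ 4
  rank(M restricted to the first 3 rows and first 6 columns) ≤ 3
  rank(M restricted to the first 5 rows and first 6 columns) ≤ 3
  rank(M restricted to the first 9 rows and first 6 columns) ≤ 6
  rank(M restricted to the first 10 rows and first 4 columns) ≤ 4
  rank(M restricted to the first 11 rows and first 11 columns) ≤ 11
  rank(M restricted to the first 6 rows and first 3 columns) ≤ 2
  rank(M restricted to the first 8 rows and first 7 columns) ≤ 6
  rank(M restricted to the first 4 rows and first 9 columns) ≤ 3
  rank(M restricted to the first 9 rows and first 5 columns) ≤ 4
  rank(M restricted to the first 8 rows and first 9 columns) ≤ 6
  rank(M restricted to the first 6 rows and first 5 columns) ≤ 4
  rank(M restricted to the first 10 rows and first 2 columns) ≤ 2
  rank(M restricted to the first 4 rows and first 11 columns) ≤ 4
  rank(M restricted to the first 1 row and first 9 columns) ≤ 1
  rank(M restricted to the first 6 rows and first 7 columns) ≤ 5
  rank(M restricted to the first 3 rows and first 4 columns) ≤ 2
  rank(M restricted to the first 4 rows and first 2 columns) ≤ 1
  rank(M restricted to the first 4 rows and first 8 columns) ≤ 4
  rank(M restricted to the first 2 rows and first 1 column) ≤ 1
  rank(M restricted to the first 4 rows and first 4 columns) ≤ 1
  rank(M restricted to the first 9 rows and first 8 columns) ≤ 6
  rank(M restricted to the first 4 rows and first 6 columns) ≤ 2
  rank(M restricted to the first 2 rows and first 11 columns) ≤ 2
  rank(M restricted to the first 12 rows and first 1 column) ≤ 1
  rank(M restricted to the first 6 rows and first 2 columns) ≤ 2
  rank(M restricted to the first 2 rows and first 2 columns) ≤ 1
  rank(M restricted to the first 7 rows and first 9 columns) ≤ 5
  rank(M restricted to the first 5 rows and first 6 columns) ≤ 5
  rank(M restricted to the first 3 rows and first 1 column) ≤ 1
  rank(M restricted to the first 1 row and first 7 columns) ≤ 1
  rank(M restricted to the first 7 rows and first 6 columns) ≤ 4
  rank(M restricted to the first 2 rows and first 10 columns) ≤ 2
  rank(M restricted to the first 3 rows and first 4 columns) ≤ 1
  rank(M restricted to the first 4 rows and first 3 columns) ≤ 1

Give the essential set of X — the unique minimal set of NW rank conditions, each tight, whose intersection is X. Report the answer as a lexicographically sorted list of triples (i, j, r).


Rank table r_w(12×12) implied by the 49 constraints:

  i=1: 0  0  0  0  0  0  1  1  1  1  1  1
  i=2: 1  1  1  1  1  1  2  2  2  2  2  2
  i=3: 1  1  1  1  2  2  3  3  3  3  3  3
  i=4: 1  1  1  1  2  2  3  3  3  4  4  4
  i=5: 1  2  2  2  3  3  4  4  4  5  5  5
  i=6: 1  2  2  3  4  4  5  5  5  6  6  6
  i=7: 1  2  2  3  4  4  5  5  5  6  7  7
  i=8: 1  2  2  3  4  5  6  6  6  7  8  8
  i=9: 1  2  2  3  4  5  6  6  7  8  9  9
  i=10: 1  2  3  4  5  6  7  7  8  9  10  10
  i=11: 1  2  3  4  5  6  7  8  9  10  11  11
  i=12: 1  2  3  4  5  6  7  8  9  10  11  12

hence w(1..12) = (7, 1, 5, 10, 2, 4, 11, 6, 9, 3, 8, 12).

ℓ(w)=23; the 8 essential cells (i,j,r):

[(1, 6, 0), (4, 4, 1), (4, 6, 2), (4, 9, 3), (7, 6, 4), (7, 9, 5), (9, 3, 2), (9, 8, 6)]


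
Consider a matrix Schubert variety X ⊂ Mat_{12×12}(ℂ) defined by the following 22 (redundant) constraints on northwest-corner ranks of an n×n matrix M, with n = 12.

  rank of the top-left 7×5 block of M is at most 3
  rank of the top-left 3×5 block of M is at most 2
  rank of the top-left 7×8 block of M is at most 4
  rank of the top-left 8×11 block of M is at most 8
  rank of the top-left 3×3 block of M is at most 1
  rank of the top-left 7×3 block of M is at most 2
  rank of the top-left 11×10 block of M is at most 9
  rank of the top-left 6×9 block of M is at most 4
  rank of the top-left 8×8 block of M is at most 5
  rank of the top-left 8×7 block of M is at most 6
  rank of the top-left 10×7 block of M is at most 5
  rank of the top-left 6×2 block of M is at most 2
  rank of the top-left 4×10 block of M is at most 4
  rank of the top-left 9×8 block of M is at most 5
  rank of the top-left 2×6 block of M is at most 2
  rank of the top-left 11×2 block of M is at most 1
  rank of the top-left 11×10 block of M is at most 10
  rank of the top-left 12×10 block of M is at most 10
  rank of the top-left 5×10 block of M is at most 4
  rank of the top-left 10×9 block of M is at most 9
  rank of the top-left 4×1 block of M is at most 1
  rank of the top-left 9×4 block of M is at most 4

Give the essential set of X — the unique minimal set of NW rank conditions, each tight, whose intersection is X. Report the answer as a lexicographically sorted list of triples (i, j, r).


Propagating the 22 rank bounds to every northwest block:

  R[1]: 1 1 1 1 1 1 1 1 1 1 1 1
  R[2]: 1 1 1 2 2 2 2 2 2 2 2 2
  R[3]: 1 1 1 2 2 3 3 3 3 3 3 3
  R[4]: 1 1 2 3 3 4 4 4 4 4 4 4
  R[5]: 1 1 2 3 3 4 4 4 4 4 5 5
  R[6]: 1 1 2 3 3 4 4 4 4 5 6 6
  R[7]: 1 1 2 3 3 4 4 4 5 6 7 7
  R[8]: 1 1 2 3 4 5 5 5 6 7 8 8
  R[9]: 1 1 2 3 4 5 5 5 6 7 8 9
  R[10]: 1 1 2 3 4 5 5 6 7 8 9 10
  R[11]: 1 1 2 3 4 5 6 7 8 9 10 11
  R[12]: 1 2 3 4 5 6 7 8 9 10 11 12

reading off 1-entries of Δ²R: w = (1, 4, 6, 3, 11, 10, 9, 5, 12, 8, 7, 2).

Rothe diagram D(w) (28 cells), 9 SE-corners (essential conditions):

[(3, 3, 1), (3, 5, 2), (5, 10, 4), (6, 9, 4), (7, 5, 3), (7, 8, 4), (9, 8, 5), (10, 7, 5), (11, 2, 1)]


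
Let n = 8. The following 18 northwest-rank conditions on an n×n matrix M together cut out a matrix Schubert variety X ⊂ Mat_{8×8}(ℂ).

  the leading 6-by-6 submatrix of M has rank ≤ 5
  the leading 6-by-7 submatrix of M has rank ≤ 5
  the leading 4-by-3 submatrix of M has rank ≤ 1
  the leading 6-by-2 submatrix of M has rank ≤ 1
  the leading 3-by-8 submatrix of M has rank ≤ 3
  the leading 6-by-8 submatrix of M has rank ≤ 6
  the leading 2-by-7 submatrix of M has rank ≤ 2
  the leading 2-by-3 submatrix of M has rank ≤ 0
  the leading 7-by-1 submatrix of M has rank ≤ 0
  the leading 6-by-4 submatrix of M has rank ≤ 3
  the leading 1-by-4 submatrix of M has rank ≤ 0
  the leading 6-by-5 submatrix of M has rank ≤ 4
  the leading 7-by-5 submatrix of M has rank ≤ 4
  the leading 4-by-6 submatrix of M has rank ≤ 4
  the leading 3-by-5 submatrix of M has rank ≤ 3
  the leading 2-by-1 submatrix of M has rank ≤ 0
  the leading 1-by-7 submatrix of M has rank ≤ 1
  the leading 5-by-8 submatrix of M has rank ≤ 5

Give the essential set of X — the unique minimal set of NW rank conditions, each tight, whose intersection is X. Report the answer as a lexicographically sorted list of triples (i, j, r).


Propagating the 18 rank bounds to every northwest block:

  R[1]: 0  0  0  0  1  1  1  1
  R[2]: 0  0  0  1  2  2  2  2
  R[3]: 0  1  1  2  3  3  3  3
  R[4]: 0  1  1  2  3  4  4  4
  R[5]: 0  1  2  3  4  5  5  5
  R[6]: 0  1  2  3  4  5  5  6
  R[7]: 0  1  2  3  4  5  6  7
  R[8]: 1  2  3  4  5  6  7  8

hence w(1..8) = (5, 4, 2, 6, 3, 8, 7, 1).

D(w) has 14 cells with 5 SE-corners; essential set:

[(1, 4, 0), (2, 3, 0), (4, 3, 1), (6, 7, 5), (7, 1, 0)]


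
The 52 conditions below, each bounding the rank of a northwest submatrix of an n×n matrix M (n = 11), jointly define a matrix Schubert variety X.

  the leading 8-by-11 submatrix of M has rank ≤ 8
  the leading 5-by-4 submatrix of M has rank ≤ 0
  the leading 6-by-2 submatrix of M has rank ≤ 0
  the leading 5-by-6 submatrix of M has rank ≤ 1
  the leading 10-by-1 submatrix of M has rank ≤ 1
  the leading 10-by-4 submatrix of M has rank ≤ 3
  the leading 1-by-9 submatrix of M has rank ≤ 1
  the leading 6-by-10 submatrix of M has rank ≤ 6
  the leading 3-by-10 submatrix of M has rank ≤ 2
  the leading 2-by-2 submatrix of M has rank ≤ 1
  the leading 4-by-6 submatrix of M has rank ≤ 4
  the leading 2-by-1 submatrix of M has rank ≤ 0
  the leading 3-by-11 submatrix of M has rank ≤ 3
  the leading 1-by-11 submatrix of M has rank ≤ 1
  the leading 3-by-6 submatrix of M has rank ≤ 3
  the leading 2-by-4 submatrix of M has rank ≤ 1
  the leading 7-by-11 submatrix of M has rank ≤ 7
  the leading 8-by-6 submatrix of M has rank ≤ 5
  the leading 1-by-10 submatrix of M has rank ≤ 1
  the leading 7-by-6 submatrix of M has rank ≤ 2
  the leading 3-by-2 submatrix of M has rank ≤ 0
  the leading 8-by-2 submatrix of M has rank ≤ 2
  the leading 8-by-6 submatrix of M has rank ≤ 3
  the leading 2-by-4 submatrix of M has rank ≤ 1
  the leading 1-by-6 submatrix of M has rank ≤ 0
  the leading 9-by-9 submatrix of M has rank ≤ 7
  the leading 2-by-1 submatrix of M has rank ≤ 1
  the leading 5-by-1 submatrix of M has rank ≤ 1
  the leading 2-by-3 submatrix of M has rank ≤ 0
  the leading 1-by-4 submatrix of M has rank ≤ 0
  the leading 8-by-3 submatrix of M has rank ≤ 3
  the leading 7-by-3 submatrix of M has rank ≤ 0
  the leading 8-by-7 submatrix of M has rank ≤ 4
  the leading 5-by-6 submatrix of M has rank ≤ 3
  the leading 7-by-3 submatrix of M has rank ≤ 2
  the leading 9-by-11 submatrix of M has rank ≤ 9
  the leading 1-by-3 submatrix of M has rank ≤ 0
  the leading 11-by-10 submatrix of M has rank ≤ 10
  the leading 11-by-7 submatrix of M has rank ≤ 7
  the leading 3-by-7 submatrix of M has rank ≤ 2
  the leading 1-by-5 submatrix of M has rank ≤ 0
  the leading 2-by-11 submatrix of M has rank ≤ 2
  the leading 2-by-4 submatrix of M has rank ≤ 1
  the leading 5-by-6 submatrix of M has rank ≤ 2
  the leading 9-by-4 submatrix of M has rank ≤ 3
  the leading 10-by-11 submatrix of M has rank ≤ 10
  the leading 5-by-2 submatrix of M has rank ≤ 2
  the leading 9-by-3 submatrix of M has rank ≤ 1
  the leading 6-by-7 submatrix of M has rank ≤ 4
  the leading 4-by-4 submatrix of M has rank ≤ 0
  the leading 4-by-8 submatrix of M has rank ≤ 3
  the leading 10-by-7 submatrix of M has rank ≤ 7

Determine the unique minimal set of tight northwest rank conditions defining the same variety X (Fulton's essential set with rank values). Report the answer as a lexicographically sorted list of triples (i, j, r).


Recovering R(i,j) via the rank-extension bound from the 52 conditions:

  row 1: 0  0  0  0  0  0  1  1  1  1  1
  row 2: 0  0  0  0  1  1  2  2  2  2  2
  row 3: 0  0  0  0  1  1  2  2  2  2  3
  row 4: 0  0  0  0  1  1  2  3  3  3  4
  row 5: 0  0  0  0  1  1  2  3  4  4  5
  row 6: 0  0  0  1  2  2  3  4  5  5  6
  row 7: 0  0  0  1  2  2  3  4  5  6  7
  row 8: 1  1  1  2  3  3  4  5  6  7  8
  row 9: 1  1  1  2  3  4  5  6  7  8  9
  row 10: 1  2  2  3  4  5  6  7  8  9  10
  row 11: 1  2  3  4  5  6  7  8  9  10  11

second differences of R give the permutation w = (7, 5, 11, 8, 9, 4, 10, 1, 6, 2, 3).

D(w) has 37 cells with 7 SE-corners; essential set:

[(1, 6, 0), (3, 10, 2), (5, 4, 0), (5, 6, 1), (7, 3, 0), (7, 6, 2), (9, 3, 1)]


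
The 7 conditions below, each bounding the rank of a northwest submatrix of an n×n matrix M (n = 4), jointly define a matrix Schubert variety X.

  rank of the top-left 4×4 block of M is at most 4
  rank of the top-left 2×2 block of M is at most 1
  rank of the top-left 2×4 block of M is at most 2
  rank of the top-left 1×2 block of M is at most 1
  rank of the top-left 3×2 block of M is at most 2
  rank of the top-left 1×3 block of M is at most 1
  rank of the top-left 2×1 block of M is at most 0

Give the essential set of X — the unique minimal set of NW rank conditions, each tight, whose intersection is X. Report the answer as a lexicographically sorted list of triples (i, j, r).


Computing R[i][j] = min implied NW-rank bound (n=4, 7 conditions):

  R[1]: 0 1 1 1
  R[2]: 0 1 2 2
  R[3]: 1 2 3 3
  R[4]: 1 2 3 4

giving w = (2, 3, 1, 4) via Δ²R.

D(w) has 2 cells with 1 SE-corner; essential set:

[(2, 1, 0)]


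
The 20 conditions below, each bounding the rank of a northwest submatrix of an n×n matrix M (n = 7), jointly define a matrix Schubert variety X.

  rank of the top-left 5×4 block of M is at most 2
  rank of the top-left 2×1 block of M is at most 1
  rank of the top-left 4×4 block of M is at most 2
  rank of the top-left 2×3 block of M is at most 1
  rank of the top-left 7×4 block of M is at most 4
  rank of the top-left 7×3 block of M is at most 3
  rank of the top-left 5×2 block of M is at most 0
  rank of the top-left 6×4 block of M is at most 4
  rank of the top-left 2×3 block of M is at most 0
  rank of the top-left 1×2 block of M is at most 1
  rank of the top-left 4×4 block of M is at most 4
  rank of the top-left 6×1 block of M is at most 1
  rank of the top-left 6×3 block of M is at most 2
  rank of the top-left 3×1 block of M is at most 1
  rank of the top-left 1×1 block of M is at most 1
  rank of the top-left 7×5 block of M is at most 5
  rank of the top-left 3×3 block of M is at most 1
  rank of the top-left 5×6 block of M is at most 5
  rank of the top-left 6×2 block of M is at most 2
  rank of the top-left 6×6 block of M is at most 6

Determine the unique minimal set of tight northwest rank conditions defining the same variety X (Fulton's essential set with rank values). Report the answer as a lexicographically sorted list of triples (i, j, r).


The tightest implied rank at each (i,j), from the 20 conditions:

  row 1: 0  0  0  1  1  1  1
  row 2: 0  0  0  1  2  2  2
  row 3: 0  0  1  2  3  3  3
  row 4: 0  0  1  2  3  4  4
  row 5: 0  0  1  2  3  4  5
  row 6: 1  1  2  3  4  5  6
  row 7: 1  2  3  4  5  6  7

hence w(1..7) = (4, 5, 3, 6, 7, 1, 2).

|D(w)|=12, |Ess(w)|=2:

[(2, 3, 0), (5, 2, 0)]


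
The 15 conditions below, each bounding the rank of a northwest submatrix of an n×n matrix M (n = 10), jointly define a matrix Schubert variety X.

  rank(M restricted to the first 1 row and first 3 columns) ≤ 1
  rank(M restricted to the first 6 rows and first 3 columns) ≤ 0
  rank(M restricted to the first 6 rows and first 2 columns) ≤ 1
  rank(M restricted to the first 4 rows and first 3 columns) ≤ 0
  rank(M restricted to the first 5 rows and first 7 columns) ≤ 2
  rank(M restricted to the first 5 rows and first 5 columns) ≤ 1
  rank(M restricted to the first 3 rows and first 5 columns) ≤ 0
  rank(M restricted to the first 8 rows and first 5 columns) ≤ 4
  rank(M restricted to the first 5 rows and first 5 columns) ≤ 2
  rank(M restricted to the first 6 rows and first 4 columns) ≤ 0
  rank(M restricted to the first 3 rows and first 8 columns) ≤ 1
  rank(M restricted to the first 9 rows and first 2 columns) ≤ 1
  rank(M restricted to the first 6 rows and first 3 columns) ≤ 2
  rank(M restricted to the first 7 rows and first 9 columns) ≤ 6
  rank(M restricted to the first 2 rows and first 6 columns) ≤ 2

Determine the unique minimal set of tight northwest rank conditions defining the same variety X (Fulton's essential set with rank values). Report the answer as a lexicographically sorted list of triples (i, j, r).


Reconstructing r_w from the 15 given conditions:

  0 | 0 | 0 | 0 | 0 | 1 | 1 | 1 | 1 | 1
  0 | 0 | 0 | 0 | 0 | 1 | 1 | 1 | 2 | 2
  0 | 0 | 0 | 0 | 0 | 1 | 1 | 1 | 2 | 3
  0 | 0 | 0 | 0 | 1 | 2 | 2 | 2 | 3 | 4
  0 | 0 | 0 | 0 | 1 | 2 | 2 | 3 | 4 | 5
  0 | 0 | 0 | 0 | 1 | 2 | 3 | 4 | 5 | 6
  1 | 1 | 1 | 1 | 2 | 3 | 4 | 5 | 6 | 7
  1 | 1 | 2 | 2 | 3 | 4 | 5 | 6 | 7 | 8
  1 | 1 | 2 | 3 | 4 | 5 | 6 | 7 | 8 | 9
  1 | 2 | 3 | 4 | 5 | 6 | 7 | 8 | 9 | 10

hence w(1..10) = (6, 9, 10, 5, 8, 7, 1, 3, 4, 2).

Rothe diagram D(w) (34 cells), 5 SE-corners (essential conditions):

[(3, 5, 0), (3, 8, 1), (5, 7, 2), (6, 4, 0), (9, 2, 1)]


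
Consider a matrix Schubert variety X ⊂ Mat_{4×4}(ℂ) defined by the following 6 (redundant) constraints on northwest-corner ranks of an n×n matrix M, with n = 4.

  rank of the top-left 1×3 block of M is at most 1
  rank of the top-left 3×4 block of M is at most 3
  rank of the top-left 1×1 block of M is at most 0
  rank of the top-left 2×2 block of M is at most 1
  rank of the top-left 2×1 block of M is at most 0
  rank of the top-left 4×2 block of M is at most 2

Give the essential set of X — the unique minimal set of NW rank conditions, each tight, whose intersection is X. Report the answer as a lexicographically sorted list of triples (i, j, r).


Computing R[i][j] = min implied NW-rank bound (n=4, 6 conditions):

  0 | 1 | 1 | 1
  0 | 1 | 2 | 2
  1 | 2 | 3 | 3
  1 | 2 | 3 | 4

second differences of R give the permutation w = (2, 3, 1, 4).

|D(w)|=2, |Ess(w)|=1:

[(2, 1, 0)]


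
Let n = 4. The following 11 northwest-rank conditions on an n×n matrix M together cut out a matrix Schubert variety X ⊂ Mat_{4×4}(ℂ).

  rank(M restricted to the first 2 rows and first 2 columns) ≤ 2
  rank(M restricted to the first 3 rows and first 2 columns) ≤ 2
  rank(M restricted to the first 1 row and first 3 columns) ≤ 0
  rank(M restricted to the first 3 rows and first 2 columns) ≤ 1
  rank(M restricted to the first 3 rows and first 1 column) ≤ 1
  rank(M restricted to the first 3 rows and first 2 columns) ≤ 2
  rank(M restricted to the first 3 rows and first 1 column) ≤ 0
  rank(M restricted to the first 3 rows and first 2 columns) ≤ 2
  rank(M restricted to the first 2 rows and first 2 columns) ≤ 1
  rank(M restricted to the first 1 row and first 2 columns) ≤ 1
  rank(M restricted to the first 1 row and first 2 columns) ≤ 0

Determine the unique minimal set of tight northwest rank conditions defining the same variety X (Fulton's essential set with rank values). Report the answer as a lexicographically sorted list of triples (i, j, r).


Reconstructing r_w from the 11 given conditions:

  i=1: 0  0  0  1
  i=2: 0  1  1  2
  i=3: 0  1  2  3
  i=4: 1  2  3  4

hence w(1..4) = (4, 2, 3, 1).

|D(w)|=5, |Ess(w)|=2:

[(1, 3, 0), (3, 1, 0)]


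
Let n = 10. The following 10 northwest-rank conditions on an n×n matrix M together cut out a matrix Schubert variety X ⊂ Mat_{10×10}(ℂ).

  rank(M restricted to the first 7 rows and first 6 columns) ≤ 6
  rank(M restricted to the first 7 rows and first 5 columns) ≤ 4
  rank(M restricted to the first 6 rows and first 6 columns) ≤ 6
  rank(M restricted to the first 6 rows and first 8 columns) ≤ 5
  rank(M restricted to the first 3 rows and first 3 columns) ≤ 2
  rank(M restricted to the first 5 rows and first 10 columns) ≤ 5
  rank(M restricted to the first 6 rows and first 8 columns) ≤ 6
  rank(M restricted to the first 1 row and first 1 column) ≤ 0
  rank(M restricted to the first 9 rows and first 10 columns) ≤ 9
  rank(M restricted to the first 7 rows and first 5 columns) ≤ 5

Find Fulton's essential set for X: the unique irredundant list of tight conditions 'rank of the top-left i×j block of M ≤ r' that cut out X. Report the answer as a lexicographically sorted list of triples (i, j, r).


Computing R[i][j] = min implied NW-rank bound (n=10, 10 conditions):

  R[1]: 0 1 1 1 1 1 1 1 1 1
  R[2]: 1 2 2 2 2 2 2 2 2 2
  R[3]: 1 2 2 3 3 3 3 3 3 3
  R[4]: 1 2 3 4 4 4 4 4 4 4
  R[5]: 1 2 3 4 4 5 5 5 5 5
  R[6]: 1 2 3 4 4 5 5 5 6 6
  R[7]: 1 2 3 4 4 5 6 6 7 7
  R[8]: 1 2 3 4 5 6 7 7 8 8
  R[9]: 1 2 3 4 5 6 7 8 9 9
  R[10]: 1 2 3 4 5 6 7 8 9 10

hence w(1..10) = (2, 1, 4, 3, 6, 9, 7, 5, 8, 10).

Fulton essential set (4 of the 7 Rothe cells):

[(1, 1, 0), (3, 3, 2), (6, 8, 5), (7, 5, 4)]


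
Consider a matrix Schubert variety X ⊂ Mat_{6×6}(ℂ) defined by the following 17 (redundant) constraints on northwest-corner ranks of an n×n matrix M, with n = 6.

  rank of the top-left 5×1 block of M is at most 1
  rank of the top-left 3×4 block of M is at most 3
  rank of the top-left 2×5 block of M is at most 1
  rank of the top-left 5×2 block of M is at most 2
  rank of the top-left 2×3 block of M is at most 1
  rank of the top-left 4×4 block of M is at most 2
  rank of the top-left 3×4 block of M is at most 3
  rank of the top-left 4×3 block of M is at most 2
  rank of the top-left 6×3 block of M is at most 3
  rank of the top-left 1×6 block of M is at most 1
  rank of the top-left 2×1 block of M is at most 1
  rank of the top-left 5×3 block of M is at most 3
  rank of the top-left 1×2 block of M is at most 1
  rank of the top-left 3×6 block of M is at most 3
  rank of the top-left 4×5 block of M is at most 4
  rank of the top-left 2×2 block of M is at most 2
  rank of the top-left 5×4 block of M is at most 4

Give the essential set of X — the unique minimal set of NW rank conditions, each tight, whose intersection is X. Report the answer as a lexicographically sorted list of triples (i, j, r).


The tightest implied rank at each (i,j), from the 17 conditions:

  1  1  1  1  1  1
  1  1  1  1  1  2
  1  2  2  2  2  3
  1  2  2  2  3  4
  1  2  3  3  4  5
  1  2  3  4  5  6

hence w(1..6) = (1, 6, 2, 5, 3, 4).

D(w) has 6 cells with 2 SE-corners; essential set:

[(2, 5, 1), (4, 4, 2)]


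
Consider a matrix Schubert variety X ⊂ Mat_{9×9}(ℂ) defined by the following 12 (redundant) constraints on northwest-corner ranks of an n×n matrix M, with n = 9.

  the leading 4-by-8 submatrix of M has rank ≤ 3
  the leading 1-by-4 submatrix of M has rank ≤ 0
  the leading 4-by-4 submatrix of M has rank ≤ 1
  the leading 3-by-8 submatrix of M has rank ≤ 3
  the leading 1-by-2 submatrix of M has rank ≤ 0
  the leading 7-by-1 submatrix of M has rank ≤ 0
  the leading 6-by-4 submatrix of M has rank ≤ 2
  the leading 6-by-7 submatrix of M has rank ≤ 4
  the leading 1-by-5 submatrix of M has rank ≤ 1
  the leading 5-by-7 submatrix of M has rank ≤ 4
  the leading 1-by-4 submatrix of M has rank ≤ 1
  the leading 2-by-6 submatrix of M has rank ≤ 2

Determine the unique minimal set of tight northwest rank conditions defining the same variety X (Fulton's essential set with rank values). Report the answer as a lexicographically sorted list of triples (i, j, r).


The tightest implied rank at each (i,j), from the 12 conditions:

  row 1: 0 0 0 0 1 1 1 1 1
  row 2: 0 1 1 1 2 2 2 2 2
  row 3: 0 1 1 1 2 3 3 3 3
  row 4: 0 1 1 1 2 3 3 3 4
  row 5: 0 1 2 2 3 4 4 4 5
  row 6: 0 1 2 2 3 4 4 5 6
  row 7: 0 1 2 3 4 5 5 6 7
  row 8: 1 2 3 4 5 6 6 7 8
  row 9: 1 2 3 4 5 6 7 8 9

second differences of R give the permutation w = (5, 2, 6, 9, 3, 8, 4, 1, 7).

D(w) has 18 cells with 6 SE-corners; essential set:

[(1, 4, 0), (4, 4, 1), (4, 8, 3), (6, 4, 2), (6, 7, 4), (7, 1, 0)]


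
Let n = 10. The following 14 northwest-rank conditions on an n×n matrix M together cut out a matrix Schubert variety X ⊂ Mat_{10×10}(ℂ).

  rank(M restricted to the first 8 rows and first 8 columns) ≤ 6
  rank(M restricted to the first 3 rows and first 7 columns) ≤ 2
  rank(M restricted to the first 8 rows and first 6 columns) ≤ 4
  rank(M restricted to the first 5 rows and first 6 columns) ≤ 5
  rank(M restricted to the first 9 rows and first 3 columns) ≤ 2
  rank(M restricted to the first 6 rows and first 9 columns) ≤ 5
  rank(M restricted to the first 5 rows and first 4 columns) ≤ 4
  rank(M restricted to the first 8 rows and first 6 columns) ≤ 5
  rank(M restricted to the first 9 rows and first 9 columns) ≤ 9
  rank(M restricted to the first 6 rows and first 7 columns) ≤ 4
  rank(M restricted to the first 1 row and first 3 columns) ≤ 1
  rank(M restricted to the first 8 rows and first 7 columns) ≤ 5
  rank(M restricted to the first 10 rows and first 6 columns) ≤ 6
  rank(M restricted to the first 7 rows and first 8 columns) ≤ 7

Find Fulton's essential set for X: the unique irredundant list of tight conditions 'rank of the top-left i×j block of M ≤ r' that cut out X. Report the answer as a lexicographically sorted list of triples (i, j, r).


Rank table r_w(10×10) implied by the 14 constraints:

  R[1]: 1 | 1 | 1 | 1 | 1 | 1 | 1 | 1 | 1 | 1
  R[2]: 1 | 2 | 2 | 2 | 2 | 2 | 2 | 2 | 2 | 2
  R[3]: 1 | 2 | 2 | 2 | 2 | 2 | 2 | 3 | 3 | 3
  R[4]: 1 | 2 | 2 | 3 | 3 | 3 | 3 | 4 | 4 | 4
  R[5]: 1 | 2 | 2 | 3 | 4 | 4 | 4 | 5 | 5 | 5
  R[6]: 1 | 2 | 2 | 3 | 4 | 4 | 4 | 5 | 5 | 6
  R[7]: 1 | 2 | 2 | 3 | 4 | 4 | 5 | 6 | 6 | 7
  R[8]: 1 | 2 | 2 | 3 | 4 | 4 | 5 | 6 | 7 | 8
  R[9]: 1 | 2 | 2 | 3 | 4 | 5 | 6 | 7 | 8 | 9
  R[10]: 1 | 2 | 3 | 4 | 5 | 6 | 7 | 8 | 9 | 10

reading off 1-entries of Δ²R: w = (1, 2, 8, 4, 5, 10, 7, 9, 6, 3).

ℓ(w)=16; the 5 essential cells (i,j,r):

[(3, 7, 2), (6, 7, 4), (6, 9, 5), (8, 6, 4), (9, 3, 2)]


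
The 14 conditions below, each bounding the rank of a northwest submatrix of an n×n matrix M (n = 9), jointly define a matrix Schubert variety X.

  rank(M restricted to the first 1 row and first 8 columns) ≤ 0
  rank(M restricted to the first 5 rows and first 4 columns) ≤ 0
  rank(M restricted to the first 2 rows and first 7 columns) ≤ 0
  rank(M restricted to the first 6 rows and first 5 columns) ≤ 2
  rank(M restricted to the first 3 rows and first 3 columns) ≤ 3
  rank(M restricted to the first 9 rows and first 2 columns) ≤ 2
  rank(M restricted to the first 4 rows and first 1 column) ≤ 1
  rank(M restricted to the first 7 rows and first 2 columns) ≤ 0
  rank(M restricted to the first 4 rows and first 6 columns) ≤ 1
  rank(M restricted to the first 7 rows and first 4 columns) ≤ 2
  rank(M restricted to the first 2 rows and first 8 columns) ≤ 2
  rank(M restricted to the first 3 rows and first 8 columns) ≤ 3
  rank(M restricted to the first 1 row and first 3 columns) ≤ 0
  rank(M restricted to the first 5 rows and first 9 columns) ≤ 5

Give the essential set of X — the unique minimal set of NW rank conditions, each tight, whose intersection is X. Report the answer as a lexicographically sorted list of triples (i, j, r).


Computing R[i][j] = min implied NW-rank bound (n=9, 14 conditions):

  R[1]: 0  0  0  0  0  0  0  0  1
  R[2]: 0  0  0  0  0  0  0  1  2
  R[3]: 0  0  0  0  1  1  1  2  3
  R[4]: 0  0  0  0  1  1  2  3  4
  R[5]: 0  0  0  0  1  2  3  4  5
  R[6]: 0  0  1  1  2  3  4  5  6
  R[7]: 0  0  1  2  3  4  5  6  7
  R[8]: 1  1  2  3  4  5  6  7  8
  R[9]: 1  2  3  4  5  6  7  8  9

so w = (9, 8, 5, 7, 6, 3, 4, 1, 2).

Fulton essential set (5 of the 32 Rothe cells):

[(1, 8, 0), (2, 7, 0), (4, 6, 1), (5, 4, 0), (7, 2, 0)]


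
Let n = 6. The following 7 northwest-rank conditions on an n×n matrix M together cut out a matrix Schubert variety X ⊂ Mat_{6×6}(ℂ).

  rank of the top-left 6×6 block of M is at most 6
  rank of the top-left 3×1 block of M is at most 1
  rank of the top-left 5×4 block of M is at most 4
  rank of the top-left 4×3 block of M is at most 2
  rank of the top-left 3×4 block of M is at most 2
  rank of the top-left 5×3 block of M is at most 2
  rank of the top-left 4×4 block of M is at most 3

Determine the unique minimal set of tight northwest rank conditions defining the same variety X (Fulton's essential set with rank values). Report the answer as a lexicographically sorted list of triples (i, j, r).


Reconstructing r_w from the 7 given conditions:

  row 1: 1 | 1 | 1 | 1 | 1 | 1
  row 2: 1 | 2 | 2 | 2 | 2 | 2
  row 3: 1 | 2 | 2 | 2 | 3 | 3
  row 4: 1 | 2 | 2 | 3 | 4 | 4
  row 5: 1 | 2 | 2 | 3 | 4 | 5
  row 6: 1 | 2 | 3 | 4 | 5 | 6

the unique w with this rank table is (1, 2, 5, 4, 6, 3).

Fulton essential set (2 of the 4 Rothe cells):

[(3, 4, 2), (5, 3, 2)]


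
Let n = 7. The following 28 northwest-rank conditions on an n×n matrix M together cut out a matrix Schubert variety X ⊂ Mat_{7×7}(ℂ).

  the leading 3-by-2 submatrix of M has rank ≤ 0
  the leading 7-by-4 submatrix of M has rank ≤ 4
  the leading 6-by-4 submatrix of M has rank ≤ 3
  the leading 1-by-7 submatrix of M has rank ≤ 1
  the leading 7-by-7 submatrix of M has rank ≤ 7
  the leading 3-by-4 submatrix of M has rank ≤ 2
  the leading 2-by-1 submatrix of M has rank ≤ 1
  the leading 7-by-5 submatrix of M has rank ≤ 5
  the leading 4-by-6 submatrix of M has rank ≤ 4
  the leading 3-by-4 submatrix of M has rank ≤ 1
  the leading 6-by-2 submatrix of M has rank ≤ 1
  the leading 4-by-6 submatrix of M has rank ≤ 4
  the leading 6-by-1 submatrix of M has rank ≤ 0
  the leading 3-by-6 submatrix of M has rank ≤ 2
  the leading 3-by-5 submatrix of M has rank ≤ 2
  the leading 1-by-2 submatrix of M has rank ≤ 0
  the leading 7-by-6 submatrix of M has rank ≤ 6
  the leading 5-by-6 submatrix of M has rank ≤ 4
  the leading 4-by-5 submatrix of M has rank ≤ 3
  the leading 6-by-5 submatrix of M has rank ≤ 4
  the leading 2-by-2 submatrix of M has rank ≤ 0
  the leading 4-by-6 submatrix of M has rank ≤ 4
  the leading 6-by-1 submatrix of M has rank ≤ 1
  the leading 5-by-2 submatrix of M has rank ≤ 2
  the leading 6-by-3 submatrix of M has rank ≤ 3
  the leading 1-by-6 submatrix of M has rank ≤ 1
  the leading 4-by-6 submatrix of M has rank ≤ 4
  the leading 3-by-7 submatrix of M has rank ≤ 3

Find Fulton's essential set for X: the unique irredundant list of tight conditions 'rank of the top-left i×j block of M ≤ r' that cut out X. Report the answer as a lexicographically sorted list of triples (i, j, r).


Propagating the 28 rank bounds to every northwest block:

  R[1]: 0 | 0 | 1 | 1 | 1 | 1 | 1
  R[2]: 0 | 0 | 1 | 1 | 2 | 2 | 2
  R[3]: 0 | 0 | 1 | 1 | 2 | 2 | 3
  R[4]: 0 | 1 | 2 | 2 | 3 | 3 | 4
  R[5]: 0 | 1 | 2 | 3 | 4 | 4 | 5
  R[6]: 0 | 1 | 2 | 3 | 4 | 5 | 6
  R[7]: 1 | 2 | 3 | 4 | 5 | 6 | 7

so w = (3, 5, 7, 2, 4, 6, 1).

4 SE-corners of the 12-cell Rothe diagram give Ess(w):

[(3, 2, 0), (3, 4, 1), (3, 6, 2), (6, 1, 0)]


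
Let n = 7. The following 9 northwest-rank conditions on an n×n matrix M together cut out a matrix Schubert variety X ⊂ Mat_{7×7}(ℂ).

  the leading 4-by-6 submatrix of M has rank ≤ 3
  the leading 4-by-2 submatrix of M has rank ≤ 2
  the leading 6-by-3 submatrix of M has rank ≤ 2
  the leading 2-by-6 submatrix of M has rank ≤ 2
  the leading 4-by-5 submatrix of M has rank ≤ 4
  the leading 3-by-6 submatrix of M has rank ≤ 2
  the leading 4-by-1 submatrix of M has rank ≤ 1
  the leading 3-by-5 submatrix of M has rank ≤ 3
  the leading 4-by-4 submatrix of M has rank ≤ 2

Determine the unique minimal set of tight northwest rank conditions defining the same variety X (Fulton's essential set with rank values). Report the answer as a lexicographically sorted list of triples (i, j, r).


Propagating the 9 rank bounds to every northwest block:

  i=1: 1, 1, 1, 1, 1, 1, 1
  i=2: 1, 2, 2, 2, 2, 2, 2
  i=3: 1, 2, 2, 2, 2, 2, 3
  i=4: 1, 2, 2, 2, 3, 3, 4
  i=5: 1, 2, 2, 3, 4, 4, 5
  i=6: 1, 2, 2, 3, 4, 5, 6
  i=7: 1, 2, 3, 4, 5, 6, 7

hence w(1..7) = (1, 2, 7, 5, 4, 6, 3).

Rothe diagram D(w) (8 cells), 3 SE-corners (essential conditions):

[(3, 6, 2), (4, 4, 2), (6, 3, 2)]


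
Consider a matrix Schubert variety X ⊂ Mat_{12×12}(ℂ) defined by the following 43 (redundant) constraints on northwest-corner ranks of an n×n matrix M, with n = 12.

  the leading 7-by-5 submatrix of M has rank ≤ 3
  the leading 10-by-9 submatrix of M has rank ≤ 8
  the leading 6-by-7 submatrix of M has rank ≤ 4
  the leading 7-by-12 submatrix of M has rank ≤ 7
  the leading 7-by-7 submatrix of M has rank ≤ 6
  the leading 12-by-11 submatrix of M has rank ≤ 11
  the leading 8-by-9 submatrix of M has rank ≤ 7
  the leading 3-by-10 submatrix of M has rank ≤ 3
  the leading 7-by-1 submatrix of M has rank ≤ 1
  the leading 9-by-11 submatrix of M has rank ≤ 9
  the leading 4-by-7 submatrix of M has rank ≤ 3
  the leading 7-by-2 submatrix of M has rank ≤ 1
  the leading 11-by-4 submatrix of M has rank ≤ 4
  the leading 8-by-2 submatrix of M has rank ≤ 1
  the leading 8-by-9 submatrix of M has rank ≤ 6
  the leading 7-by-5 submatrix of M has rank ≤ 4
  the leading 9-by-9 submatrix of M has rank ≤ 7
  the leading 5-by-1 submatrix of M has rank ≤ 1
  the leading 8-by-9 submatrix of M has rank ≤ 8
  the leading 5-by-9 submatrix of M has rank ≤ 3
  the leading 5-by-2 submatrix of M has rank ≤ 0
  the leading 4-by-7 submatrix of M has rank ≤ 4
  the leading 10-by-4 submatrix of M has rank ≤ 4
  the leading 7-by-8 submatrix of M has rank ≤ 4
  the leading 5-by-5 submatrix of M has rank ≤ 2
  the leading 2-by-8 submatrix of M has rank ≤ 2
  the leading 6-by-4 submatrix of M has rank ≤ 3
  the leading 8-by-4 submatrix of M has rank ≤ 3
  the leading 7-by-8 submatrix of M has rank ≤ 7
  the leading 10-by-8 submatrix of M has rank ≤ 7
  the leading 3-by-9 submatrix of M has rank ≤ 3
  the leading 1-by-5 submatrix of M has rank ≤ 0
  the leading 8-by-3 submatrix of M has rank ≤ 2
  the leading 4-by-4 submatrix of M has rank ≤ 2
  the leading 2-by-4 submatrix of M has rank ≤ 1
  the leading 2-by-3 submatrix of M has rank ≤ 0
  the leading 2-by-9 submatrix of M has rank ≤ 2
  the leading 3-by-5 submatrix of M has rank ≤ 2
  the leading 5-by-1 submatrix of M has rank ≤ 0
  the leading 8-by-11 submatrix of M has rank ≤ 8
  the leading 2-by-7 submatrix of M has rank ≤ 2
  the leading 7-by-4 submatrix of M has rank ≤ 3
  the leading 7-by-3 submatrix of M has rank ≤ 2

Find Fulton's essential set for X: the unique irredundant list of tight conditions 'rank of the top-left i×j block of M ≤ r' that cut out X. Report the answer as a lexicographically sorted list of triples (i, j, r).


Rank table r_w(12×12) implied by the 43 constraints:

  R[1]: 0  0  0  0  0  1  1  1  1  1  1  1
  R[2]: 0  0  0  1  1  2  2  2  2  2  2  2
  R[3]: 0  0  1  2  2  3  3  3  3  3  3  3
  R[4]: 0  0  1  2  2  3  3  3  3  4  4  4
  R[5]: 0  0  1  2  2  3  3  3  3  4  5  5
  R[6]: 1  1  2  3  3  4  4  4  4  5  6  6
  R[7]: 1  1  2  3  3  4  4  4  5  6  7  7
  R[8]: 1  1  2  3  4  5  5  5  6  7  8  8
  R[9]: 1  2  3  4  5  6  6  6  7  8  9  9
  R[10]: 1  2  3  4  5  6  7  7  8  9  10  10
  R[11]: 1  2  3  4  5  6  7  8  9  10  11  11
  R[12]: 1  2  3  4  5  6  7  8  9  10  11  12

so w = (6, 4, 3, 10, 11, 1, 9, 5, 2, 7, 8, 12).

|D(w)|=27, |Ess(w)|=8:

[(1, 5, 0), (2, 3, 0), (5, 2, 0), (5, 5, 2), (5, 9, 3), (7, 5, 3), (7, 8, 4), (8, 2, 1)]
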